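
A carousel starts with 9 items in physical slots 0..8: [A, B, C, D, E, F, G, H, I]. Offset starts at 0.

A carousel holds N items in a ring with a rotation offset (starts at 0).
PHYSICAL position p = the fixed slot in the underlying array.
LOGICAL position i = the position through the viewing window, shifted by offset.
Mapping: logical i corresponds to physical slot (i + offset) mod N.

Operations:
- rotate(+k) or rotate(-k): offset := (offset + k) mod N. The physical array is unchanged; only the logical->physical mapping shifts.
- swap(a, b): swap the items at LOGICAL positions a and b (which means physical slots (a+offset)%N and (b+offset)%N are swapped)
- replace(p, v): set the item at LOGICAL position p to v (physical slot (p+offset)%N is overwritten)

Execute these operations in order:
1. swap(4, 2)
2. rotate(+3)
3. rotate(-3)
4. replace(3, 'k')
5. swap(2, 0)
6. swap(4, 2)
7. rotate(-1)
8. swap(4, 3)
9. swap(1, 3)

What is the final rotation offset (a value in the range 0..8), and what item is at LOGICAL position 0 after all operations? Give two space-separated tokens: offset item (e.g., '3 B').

Answer: 8 I

Derivation:
After op 1 (swap(4, 2)): offset=0, physical=[A,B,E,D,C,F,G,H,I], logical=[A,B,E,D,C,F,G,H,I]
After op 2 (rotate(+3)): offset=3, physical=[A,B,E,D,C,F,G,H,I], logical=[D,C,F,G,H,I,A,B,E]
After op 3 (rotate(-3)): offset=0, physical=[A,B,E,D,C,F,G,H,I], logical=[A,B,E,D,C,F,G,H,I]
After op 4 (replace(3, 'k')): offset=0, physical=[A,B,E,k,C,F,G,H,I], logical=[A,B,E,k,C,F,G,H,I]
After op 5 (swap(2, 0)): offset=0, physical=[E,B,A,k,C,F,G,H,I], logical=[E,B,A,k,C,F,G,H,I]
After op 6 (swap(4, 2)): offset=0, physical=[E,B,C,k,A,F,G,H,I], logical=[E,B,C,k,A,F,G,H,I]
After op 7 (rotate(-1)): offset=8, physical=[E,B,C,k,A,F,G,H,I], logical=[I,E,B,C,k,A,F,G,H]
After op 8 (swap(4, 3)): offset=8, physical=[E,B,k,C,A,F,G,H,I], logical=[I,E,B,k,C,A,F,G,H]
After op 9 (swap(1, 3)): offset=8, physical=[k,B,E,C,A,F,G,H,I], logical=[I,k,B,E,C,A,F,G,H]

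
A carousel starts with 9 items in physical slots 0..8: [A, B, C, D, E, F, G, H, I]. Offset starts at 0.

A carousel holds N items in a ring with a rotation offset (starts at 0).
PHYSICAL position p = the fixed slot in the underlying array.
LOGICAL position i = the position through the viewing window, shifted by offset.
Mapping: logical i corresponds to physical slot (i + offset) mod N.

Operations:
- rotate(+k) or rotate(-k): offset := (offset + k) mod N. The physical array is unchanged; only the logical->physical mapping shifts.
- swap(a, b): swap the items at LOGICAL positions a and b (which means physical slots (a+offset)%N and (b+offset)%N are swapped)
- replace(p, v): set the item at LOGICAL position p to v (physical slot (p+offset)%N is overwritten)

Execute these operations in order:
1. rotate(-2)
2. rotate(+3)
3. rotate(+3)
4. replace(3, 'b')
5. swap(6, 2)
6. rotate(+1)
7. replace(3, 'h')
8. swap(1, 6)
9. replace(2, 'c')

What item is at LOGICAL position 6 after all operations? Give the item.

After op 1 (rotate(-2)): offset=7, physical=[A,B,C,D,E,F,G,H,I], logical=[H,I,A,B,C,D,E,F,G]
After op 2 (rotate(+3)): offset=1, physical=[A,B,C,D,E,F,G,H,I], logical=[B,C,D,E,F,G,H,I,A]
After op 3 (rotate(+3)): offset=4, physical=[A,B,C,D,E,F,G,H,I], logical=[E,F,G,H,I,A,B,C,D]
After op 4 (replace(3, 'b')): offset=4, physical=[A,B,C,D,E,F,G,b,I], logical=[E,F,G,b,I,A,B,C,D]
After op 5 (swap(6, 2)): offset=4, physical=[A,G,C,D,E,F,B,b,I], logical=[E,F,B,b,I,A,G,C,D]
After op 6 (rotate(+1)): offset=5, physical=[A,G,C,D,E,F,B,b,I], logical=[F,B,b,I,A,G,C,D,E]
After op 7 (replace(3, 'h')): offset=5, physical=[A,G,C,D,E,F,B,b,h], logical=[F,B,b,h,A,G,C,D,E]
After op 8 (swap(1, 6)): offset=5, physical=[A,G,B,D,E,F,C,b,h], logical=[F,C,b,h,A,G,B,D,E]
After op 9 (replace(2, 'c')): offset=5, physical=[A,G,B,D,E,F,C,c,h], logical=[F,C,c,h,A,G,B,D,E]

Answer: B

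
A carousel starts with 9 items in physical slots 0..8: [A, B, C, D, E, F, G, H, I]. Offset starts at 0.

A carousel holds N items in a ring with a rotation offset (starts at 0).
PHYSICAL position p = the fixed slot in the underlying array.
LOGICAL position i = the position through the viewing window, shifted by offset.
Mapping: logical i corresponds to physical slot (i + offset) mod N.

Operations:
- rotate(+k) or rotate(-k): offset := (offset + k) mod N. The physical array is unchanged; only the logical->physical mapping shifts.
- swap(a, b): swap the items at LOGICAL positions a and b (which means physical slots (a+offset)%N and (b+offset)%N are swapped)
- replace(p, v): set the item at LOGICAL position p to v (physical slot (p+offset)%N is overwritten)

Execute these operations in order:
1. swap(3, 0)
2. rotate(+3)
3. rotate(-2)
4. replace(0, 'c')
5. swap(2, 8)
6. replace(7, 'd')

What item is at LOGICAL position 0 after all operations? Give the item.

After op 1 (swap(3, 0)): offset=0, physical=[D,B,C,A,E,F,G,H,I], logical=[D,B,C,A,E,F,G,H,I]
After op 2 (rotate(+3)): offset=3, physical=[D,B,C,A,E,F,G,H,I], logical=[A,E,F,G,H,I,D,B,C]
After op 3 (rotate(-2)): offset=1, physical=[D,B,C,A,E,F,G,H,I], logical=[B,C,A,E,F,G,H,I,D]
After op 4 (replace(0, 'c')): offset=1, physical=[D,c,C,A,E,F,G,H,I], logical=[c,C,A,E,F,G,H,I,D]
After op 5 (swap(2, 8)): offset=1, physical=[A,c,C,D,E,F,G,H,I], logical=[c,C,D,E,F,G,H,I,A]
After op 6 (replace(7, 'd')): offset=1, physical=[A,c,C,D,E,F,G,H,d], logical=[c,C,D,E,F,G,H,d,A]

Answer: c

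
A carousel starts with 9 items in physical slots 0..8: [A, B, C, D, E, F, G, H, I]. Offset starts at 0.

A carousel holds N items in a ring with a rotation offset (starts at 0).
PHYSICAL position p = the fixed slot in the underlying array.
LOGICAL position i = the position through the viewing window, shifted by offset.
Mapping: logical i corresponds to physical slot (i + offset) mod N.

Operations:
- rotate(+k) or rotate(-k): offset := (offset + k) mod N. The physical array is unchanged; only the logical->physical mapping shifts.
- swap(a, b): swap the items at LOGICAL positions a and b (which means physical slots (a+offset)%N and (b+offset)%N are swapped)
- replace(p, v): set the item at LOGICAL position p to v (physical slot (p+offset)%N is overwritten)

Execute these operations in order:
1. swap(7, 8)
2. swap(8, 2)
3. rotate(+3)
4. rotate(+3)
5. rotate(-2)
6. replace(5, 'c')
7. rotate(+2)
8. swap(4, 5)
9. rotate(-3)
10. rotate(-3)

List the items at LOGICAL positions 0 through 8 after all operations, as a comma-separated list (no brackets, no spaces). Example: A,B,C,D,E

After op 1 (swap(7, 8)): offset=0, physical=[A,B,C,D,E,F,G,I,H], logical=[A,B,C,D,E,F,G,I,H]
After op 2 (swap(8, 2)): offset=0, physical=[A,B,H,D,E,F,G,I,C], logical=[A,B,H,D,E,F,G,I,C]
After op 3 (rotate(+3)): offset=3, physical=[A,B,H,D,E,F,G,I,C], logical=[D,E,F,G,I,C,A,B,H]
After op 4 (rotate(+3)): offset=6, physical=[A,B,H,D,E,F,G,I,C], logical=[G,I,C,A,B,H,D,E,F]
After op 5 (rotate(-2)): offset=4, physical=[A,B,H,D,E,F,G,I,C], logical=[E,F,G,I,C,A,B,H,D]
After op 6 (replace(5, 'c')): offset=4, physical=[c,B,H,D,E,F,G,I,C], logical=[E,F,G,I,C,c,B,H,D]
After op 7 (rotate(+2)): offset=6, physical=[c,B,H,D,E,F,G,I,C], logical=[G,I,C,c,B,H,D,E,F]
After op 8 (swap(4, 5)): offset=6, physical=[c,H,B,D,E,F,G,I,C], logical=[G,I,C,c,H,B,D,E,F]
After op 9 (rotate(-3)): offset=3, physical=[c,H,B,D,E,F,G,I,C], logical=[D,E,F,G,I,C,c,H,B]
After op 10 (rotate(-3)): offset=0, physical=[c,H,B,D,E,F,G,I,C], logical=[c,H,B,D,E,F,G,I,C]

Answer: c,H,B,D,E,F,G,I,C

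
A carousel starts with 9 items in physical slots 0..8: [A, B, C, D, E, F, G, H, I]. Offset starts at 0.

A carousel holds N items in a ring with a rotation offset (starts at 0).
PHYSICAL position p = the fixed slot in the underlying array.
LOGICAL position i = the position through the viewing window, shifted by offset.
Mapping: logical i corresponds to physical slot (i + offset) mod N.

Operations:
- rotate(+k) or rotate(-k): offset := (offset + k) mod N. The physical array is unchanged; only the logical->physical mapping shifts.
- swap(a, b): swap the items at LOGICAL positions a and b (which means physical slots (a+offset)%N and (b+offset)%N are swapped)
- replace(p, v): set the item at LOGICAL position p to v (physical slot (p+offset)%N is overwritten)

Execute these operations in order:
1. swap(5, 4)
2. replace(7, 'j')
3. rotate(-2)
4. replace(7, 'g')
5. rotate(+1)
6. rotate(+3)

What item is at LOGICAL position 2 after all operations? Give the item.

Answer: F

Derivation:
After op 1 (swap(5, 4)): offset=0, physical=[A,B,C,D,F,E,G,H,I], logical=[A,B,C,D,F,E,G,H,I]
After op 2 (replace(7, 'j')): offset=0, physical=[A,B,C,D,F,E,G,j,I], logical=[A,B,C,D,F,E,G,j,I]
After op 3 (rotate(-2)): offset=7, physical=[A,B,C,D,F,E,G,j,I], logical=[j,I,A,B,C,D,F,E,G]
After op 4 (replace(7, 'g')): offset=7, physical=[A,B,C,D,F,g,G,j,I], logical=[j,I,A,B,C,D,F,g,G]
After op 5 (rotate(+1)): offset=8, physical=[A,B,C,D,F,g,G,j,I], logical=[I,A,B,C,D,F,g,G,j]
After op 6 (rotate(+3)): offset=2, physical=[A,B,C,D,F,g,G,j,I], logical=[C,D,F,g,G,j,I,A,B]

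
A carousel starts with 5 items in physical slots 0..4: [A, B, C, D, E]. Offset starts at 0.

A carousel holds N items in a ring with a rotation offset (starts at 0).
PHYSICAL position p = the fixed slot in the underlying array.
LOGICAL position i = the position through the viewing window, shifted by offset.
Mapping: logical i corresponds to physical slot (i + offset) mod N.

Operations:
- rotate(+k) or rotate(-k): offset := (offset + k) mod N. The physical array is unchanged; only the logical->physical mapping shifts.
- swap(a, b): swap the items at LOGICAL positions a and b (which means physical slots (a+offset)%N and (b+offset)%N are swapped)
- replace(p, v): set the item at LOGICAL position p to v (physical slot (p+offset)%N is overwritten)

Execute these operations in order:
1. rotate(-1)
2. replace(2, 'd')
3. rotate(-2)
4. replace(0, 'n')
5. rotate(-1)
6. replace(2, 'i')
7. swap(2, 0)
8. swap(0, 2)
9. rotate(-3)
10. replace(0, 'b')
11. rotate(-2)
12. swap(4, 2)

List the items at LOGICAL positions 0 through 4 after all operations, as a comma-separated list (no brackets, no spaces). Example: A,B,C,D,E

After op 1 (rotate(-1)): offset=4, physical=[A,B,C,D,E], logical=[E,A,B,C,D]
After op 2 (replace(2, 'd')): offset=4, physical=[A,d,C,D,E], logical=[E,A,d,C,D]
After op 3 (rotate(-2)): offset=2, physical=[A,d,C,D,E], logical=[C,D,E,A,d]
After op 4 (replace(0, 'n')): offset=2, physical=[A,d,n,D,E], logical=[n,D,E,A,d]
After op 5 (rotate(-1)): offset=1, physical=[A,d,n,D,E], logical=[d,n,D,E,A]
After op 6 (replace(2, 'i')): offset=1, physical=[A,d,n,i,E], logical=[d,n,i,E,A]
After op 7 (swap(2, 0)): offset=1, physical=[A,i,n,d,E], logical=[i,n,d,E,A]
After op 8 (swap(0, 2)): offset=1, physical=[A,d,n,i,E], logical=[d,n,i,E,A]
After op 9 (rotate(-3)): offset=3, physical=[A,d,n,i,E], logical=[i,E,A,d,n]
After op 10 (replace(0, 'b')): offset=3, physical=[A,d,n,b,E], logical=[b,E,A,d,n]
After op 11 (rotate(-2)): offset=1, physical=[A,d,n,b,E], logical=[d,n,b,E,A]
After op 12 (swap(4, 2)): offset=1, physical=[b,d,n,A,E], logical=[d,n,A,E,b]

Answer: d,n,A,E,b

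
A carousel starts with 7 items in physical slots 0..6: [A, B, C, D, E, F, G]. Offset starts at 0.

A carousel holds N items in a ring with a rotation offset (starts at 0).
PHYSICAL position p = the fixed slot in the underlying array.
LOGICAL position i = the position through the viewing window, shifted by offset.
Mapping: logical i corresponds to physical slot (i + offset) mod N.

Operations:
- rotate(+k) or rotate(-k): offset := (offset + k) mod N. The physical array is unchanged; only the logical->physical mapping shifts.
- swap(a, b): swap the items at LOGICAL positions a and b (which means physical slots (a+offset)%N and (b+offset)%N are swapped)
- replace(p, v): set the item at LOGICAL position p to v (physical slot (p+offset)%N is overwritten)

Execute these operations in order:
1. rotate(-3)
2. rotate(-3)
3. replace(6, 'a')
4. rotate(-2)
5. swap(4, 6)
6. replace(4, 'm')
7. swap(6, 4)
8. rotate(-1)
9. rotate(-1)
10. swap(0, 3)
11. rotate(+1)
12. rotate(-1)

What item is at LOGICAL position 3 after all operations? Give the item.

After op 1 (rotate(-3)): offset=4, physical=[A,B,C,D,E,F,G], logical=[E,F,G,A,B,C,D]
After op 2 (rotate(-3)): offset=1, physical=[A,B,C,D,E,F,G], logical=[B,C,D,E,F,G,A]
After op 3 (replace(6, 'a')): offset=1, physical=[a,B,C,D,E,F,G], logical=[B,C,D,E,F,G,a]
After op 4 (rotate(-2)): offset=6, physical=[a,B,C,D,E,F,G], logical=[G,a,B,C,D,E,F]
After op 5 (swap(4, 6)): offset=6, physical=[a,B,C,F,E,D,G], logical=[G,a,B,C,F,E,D]
After op 6 (replace(4, 'm')): offset=6, physical=[a,B,C,m,E,D,G], logical=[G,a,B,C,m,E,D]
After op 7 (swap(6, 4)): offset=6, physical=[a,B,C,D,E,m,G], logical=[G,a,B,C,D,E,m]
After op 8 (rotate(-1)): offset=5, physical=[a,B,C,D,E,m,G], logical=[m,G,a,B,C,D,E]
After op 9 (rotate(-1)): offset=4, physical=[a,B,C,D,E,m,G], logical=[E,m,G,a,B,C,D]
After op 10 (swap(0, 3)): offset=4, physical=[E,B,C,D,a,m,G], logical=[a,m,G,E,B,C,D]
After op 11 (rotate(+1)): offset=5, physical=[E,B,C,D,a,m,G], logical=[m,G,E,B,C,D,a]
After op 12 (rotate(-1)): offset=4, physical=[E,B,C,D,a,m,G], logical=[a,m,G,E,B,C,D]

Answer: E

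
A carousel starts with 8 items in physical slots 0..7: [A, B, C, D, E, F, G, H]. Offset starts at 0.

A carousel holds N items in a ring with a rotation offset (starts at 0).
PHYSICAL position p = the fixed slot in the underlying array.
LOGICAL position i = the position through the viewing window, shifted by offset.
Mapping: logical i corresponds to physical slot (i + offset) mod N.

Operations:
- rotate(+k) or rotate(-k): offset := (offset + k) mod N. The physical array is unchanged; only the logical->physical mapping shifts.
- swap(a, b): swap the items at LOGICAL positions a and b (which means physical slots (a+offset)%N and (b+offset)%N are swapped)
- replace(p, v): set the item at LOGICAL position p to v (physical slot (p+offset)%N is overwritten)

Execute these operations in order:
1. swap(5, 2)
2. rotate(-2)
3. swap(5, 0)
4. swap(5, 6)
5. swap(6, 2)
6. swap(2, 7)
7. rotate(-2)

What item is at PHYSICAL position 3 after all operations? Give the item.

After op 1 (swap(5, 2)): offset=0, physical=[A,B,F,D,E,C,G,H], logical=[A,B,F,D,E,C,G,H]
After op 2 (rotate(-2)): offset=6, physical=[A,B,F,D,E,C,G,H], logical=[G,H,A,B,F,D,E,C]
After op 3 (swap(5, 0)): offset=6, physical=[A,B,F,G,E,C,D,H], logical=[D,H,A,B,F,G,E,C]
After op 4 (swap(5, 6)): offset=6, physical=[A,B,F,E,G,C,D,H], logical=[D,H,A,B,F,E,G,C]
After op 5 (swap(6, 2)): offset=6, physical=[G,B,F,E,A,C,D,H], logical=[D,H,G,B,F,E,A,C]
After op 6 (swap(2, 7)): offset=6, physical=[C,B,F,E,A,G,D,H], logical=[D,H,C,B,F,E,A,G]
After op 7 (rotate(-2)): offset=4, physical=[C,B,F,E,A,G,D,H], logical=[A,G,D,H,C,B,F,E]

Answer: E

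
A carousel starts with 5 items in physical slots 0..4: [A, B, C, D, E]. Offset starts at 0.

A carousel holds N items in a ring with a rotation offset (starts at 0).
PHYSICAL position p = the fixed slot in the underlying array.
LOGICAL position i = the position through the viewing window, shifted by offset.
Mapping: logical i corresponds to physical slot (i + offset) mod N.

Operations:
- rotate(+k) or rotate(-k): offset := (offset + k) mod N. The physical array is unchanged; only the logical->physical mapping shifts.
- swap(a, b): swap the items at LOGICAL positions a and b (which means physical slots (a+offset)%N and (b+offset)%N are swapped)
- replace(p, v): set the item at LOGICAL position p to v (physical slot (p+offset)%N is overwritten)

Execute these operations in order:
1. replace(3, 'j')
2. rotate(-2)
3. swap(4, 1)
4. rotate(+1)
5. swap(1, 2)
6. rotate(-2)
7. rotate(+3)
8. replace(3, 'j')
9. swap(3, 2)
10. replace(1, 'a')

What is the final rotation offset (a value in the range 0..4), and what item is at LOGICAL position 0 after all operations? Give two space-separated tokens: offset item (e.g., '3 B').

Answer: 0 B

Derivation:
After op 1 (replace(3, 'j')): offset=0, physical=[A,B,C,j,E], logical=[A,B,C,j,E]
After op 2 (rotate(-2)): offset=3, physical=[A,B,C,j,E], logical=[j,E,A,B,C]
After op 3 (swap(4, 1)): offset=3, physical=[A,B,E,j,C], logical=[j,C,A,B,E]
After op 4 (rotate(+1)): offset=4, physical=[A,B,E,j,C], logical=[C,A,B,E,j]
After op 5 (swap(1, 2)): offset=4, physical=[B,A,E,j,C], logical=[C,B,A,E,j]
After op 6 (rotate(-2)): offset=2, physical=[B,A,E,j,C], logical=[E,j,C,B,A]
After op 7 (rotate(+3)): offset=0, physical=[B,A,E,j,C], logical=[B,A,E,j,C]
After op 8 (replace(3, 'j')): offset=0, physical=[B,A,E,j,C], logical=[B,A,E,j,C]
After op 9 (swap(3, 2)): offset=0, physical=[B,A,j,E,C], logical=[B,A,j,E,C]
After op 10 (replace(1, 'a')): offset=0, physical=[B,a,j,E,C], logical=[B,a,j,E,C]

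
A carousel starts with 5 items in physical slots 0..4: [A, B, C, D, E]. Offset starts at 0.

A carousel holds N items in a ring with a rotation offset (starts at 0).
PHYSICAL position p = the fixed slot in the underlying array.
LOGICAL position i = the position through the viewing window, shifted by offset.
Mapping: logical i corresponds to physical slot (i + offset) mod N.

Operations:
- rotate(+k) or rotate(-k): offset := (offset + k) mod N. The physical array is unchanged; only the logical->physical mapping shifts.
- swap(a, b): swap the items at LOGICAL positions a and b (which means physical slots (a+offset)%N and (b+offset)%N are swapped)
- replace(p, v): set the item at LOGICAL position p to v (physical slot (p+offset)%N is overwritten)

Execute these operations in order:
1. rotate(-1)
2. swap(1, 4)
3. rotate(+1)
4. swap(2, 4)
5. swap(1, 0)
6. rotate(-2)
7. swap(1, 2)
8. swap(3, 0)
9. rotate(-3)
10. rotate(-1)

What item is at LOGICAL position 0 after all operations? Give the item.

After op 1 (rotate(-1)): offset=4, physical=[A,B,C,D,E], logical=[E,A,B,C,D]
After op 2 (swap(1, 4)): offset=4, physical=[D,B,C,A,E], logical=[E,D,B,C,A]
After op 3 (rotate(+1)): offset=0, physical=[D,B,C,A,E], logical=[D,B,C,A,E]
After op 4 (swap(2, 4)): offset=0, physical=[D,B,E,A,C], logical=[D,B,E,A,C]
After op 5 (swap(1, 0)): offset=0, physical=[B,D,E,A,C], logical=[B,D,E,A,C]
After op 6 (rotate(-2)): offset=3, physical=[B,D,E,A,C], logical=[A,C,B,D,E]
After op 7 (swap(1, 2)): offset=3, physical=[C,D,E,A,B], logical=[A,B,C,D,E]
After op 8 (swap(3, 0)): offset=3, physical=[C,A,E,D,B], logical=[D,B,C,A,E]
After op 9 (rotate(-3)): offset=0, physical=[C,A,E,D,B], logical=[C,A,E,D,B]
After op 10 (rotate(-1)): offset=4, physical=[C,A,E,D,B], logical=[B,C,A,E,D]

Answer: B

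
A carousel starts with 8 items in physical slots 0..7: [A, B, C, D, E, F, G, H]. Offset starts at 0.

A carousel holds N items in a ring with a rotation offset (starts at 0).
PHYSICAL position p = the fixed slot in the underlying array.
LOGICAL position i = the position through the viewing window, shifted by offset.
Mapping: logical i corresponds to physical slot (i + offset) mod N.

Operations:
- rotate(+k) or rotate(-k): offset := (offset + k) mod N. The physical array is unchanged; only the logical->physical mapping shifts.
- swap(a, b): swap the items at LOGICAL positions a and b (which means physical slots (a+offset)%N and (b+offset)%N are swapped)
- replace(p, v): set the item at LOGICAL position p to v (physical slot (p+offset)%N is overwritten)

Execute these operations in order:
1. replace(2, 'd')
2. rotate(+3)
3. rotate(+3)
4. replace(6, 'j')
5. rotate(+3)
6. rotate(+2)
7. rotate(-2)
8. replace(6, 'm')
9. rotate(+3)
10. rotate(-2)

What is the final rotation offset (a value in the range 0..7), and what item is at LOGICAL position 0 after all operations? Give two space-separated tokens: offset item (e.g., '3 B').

Answer: 2 d

Derivation:
After op 1 (replace(2, 'd')): offset=0, physical=[A,B,d,D,E,F,G,H], logical=[A,B,d,D,E,F,G,H]
After op 2 (rotate(+3)): offset=3, physical=[A,B,d,D,E,F,G,H], logical=[D,E,F,G,H,A,B,d]
After op 3 (rotate(+3)): offset=6, physical=[A,B,d,D,E,F,G,H], logical=[G,H,A,B,d,D,E,F]
After op 4 (replace(6, 'j')): offset=6, physical=[A,B,d,D,j,F,G,H], logical=[G,H,A,B,d,D,j,F]
After op 5 (rotate(+3)): offset=1, physical=[A,B,d,D,j,F,G,H], logical=[B,d,D,j,F,G,H,A]
After op 6 (rotate(+2)): offset=3, physical=[A,B,d,D,j,F,G,H], logical=[D,j,F,G,H,A,B,d]
After op 7 (rotate(-2)): offset=1, physical=[A,B,d,D,j,F,G,H], logical=[B,d,D,j,F,G,H,A]
After op 8 (replace(6, 'm')): offset=1, physical=[A,B,d,D,j,F,G,m], logical=[B,d,D,j,F,G,m,A]
After op 9 (rotate(+3)): offset=4, physical=[A,B,d,D,j,F,G,m], logical=[j,F,G,m,A,B,d,D]
After op 10 (rotate(-2)): offset=2, physical=[A,B,d,D,j,F,G,m], logical=[d,D,j,F,G,m,A,B]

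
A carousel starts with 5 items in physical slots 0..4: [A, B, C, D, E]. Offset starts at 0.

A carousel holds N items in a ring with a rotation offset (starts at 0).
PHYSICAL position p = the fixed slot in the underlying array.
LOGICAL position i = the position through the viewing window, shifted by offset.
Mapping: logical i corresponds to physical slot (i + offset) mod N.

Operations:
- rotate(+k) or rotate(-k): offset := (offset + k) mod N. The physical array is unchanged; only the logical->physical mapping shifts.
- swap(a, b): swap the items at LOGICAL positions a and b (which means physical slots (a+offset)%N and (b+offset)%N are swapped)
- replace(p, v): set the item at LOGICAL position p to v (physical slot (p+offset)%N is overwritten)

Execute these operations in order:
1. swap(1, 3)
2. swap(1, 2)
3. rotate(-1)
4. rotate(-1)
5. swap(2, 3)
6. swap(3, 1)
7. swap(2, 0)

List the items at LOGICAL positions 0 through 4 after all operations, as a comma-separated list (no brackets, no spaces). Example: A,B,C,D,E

Answer: C,A,B,E,D

Derivation:
After op 1 (swap(1, 3)): offset=0, physical=[A,D,C,B,E], logical=[A,D,C,B,E]
After op 2 (swap(1, 2)): offset=0, physical=[A,C,D,B,E], logical=[A,C,D,B,E]
After op 3 (rotate(-1)): offset=4, physical=[A,C,D,B,E], logical=[E,A,C,D,B]
After op 4 (rotate(-1)): offset=3, physical=[A,C,D,B,E], logical=[B,E,A,C,D]
After op 5 (swap(2, 3)): offset=3, physical=[C,A,D,B,E], logical=[B,E,C,A,D]
After op 6 (swap(3, 1)): offset=3, physical=[C,E,D,B,A], logical=[B,A,C,E,D]
After op 7 (swap(2, 0)): offset=3, physical=[B,E,D,C,A], logical=[C,A,B,E,D]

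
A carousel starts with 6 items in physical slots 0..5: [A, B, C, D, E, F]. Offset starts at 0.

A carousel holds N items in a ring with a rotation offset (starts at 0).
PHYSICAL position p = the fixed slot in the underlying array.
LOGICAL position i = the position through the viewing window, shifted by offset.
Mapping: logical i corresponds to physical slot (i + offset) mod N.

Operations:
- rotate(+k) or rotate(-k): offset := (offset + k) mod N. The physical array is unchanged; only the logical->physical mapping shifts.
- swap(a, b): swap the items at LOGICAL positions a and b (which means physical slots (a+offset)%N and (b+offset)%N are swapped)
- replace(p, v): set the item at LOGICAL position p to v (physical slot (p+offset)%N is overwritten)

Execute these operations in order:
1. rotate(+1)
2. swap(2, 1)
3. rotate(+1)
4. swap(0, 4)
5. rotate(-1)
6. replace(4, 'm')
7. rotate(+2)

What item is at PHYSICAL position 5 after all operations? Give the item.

After op 1 (rotate(+1)): offset=1, physical=[A,B,C,D,E,F], logical=[B,C,D,E,F,A]
After op 2 (swap(2, 1)): offset=1, physical=[A,B,D,C,E,F], logical=[B,D,C,E,F,A]
After op 3 (rotate(+1)): offset=2, physical=[A,B,D,C,E,F], logical=[D,C,E,F,A,B]
After op 4 (swap(0, 4)): offset=2, physical=[D,B,A,C,E,F], logical=[A,C,E,F,D,B]
After op 5 (rotate(-1)): offset=1, physical=[D,B,A,C,E,F], logical=[B,A,C,E,F,D]
After op 6 (replace(4, 'm')): offset=1, physical=[D,B,A,C,E,m], logical=[B,A,C,E,m,D]
After op 7 (rotate(+2)): offset=3, physical=[D,B,A,C,E,m], logical=[C,E,m,D,B,A]

Answer: m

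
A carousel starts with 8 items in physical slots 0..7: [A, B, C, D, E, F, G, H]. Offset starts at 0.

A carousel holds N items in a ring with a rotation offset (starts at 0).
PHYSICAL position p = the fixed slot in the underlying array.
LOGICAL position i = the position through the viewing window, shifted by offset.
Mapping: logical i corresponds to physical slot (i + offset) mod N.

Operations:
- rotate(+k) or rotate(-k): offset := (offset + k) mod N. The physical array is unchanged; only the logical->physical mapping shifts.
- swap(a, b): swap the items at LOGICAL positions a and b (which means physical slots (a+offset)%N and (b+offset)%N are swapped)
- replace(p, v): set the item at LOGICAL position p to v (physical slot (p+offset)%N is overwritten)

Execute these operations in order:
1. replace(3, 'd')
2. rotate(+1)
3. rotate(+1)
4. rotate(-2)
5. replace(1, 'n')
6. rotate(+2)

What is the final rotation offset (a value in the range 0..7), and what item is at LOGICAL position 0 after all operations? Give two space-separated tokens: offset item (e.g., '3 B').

Answer: 2 C

Derivation:
After op 1 (replace(3, 'd')): offset=0, physical=[A,B,C,d,E,F,G,H], logical=[A,B,C,d,E,F,G,H]
After op 2 (rotate(+1)): offset=1, physical=[A,B,C,d,E,F,G,H], logical=[B,C,d,E,F,G,H,A]
After op 3 (rotate(+1)): offset=2, physical=[A,B,C,d,E,F,G,H], logical=[C,d,E,F,G,H,A,B]
After op 4 (rotate(-2)): offset=0, physical=[A,B,C,d,E,F,G,H], logical=[A,B,C,d,E,F,G,H]
After op 5 (replace(1, 'n')): offset=0, physical=[A,n,C,d,E,F,G,H], logical=[A,n,C,d,E,F,G,H]
After op 6 (rotate(+2)): offset=2, physical=[A,n,C,d,E,F,G,H], logical=[C,d,E,F,G,H,A,n]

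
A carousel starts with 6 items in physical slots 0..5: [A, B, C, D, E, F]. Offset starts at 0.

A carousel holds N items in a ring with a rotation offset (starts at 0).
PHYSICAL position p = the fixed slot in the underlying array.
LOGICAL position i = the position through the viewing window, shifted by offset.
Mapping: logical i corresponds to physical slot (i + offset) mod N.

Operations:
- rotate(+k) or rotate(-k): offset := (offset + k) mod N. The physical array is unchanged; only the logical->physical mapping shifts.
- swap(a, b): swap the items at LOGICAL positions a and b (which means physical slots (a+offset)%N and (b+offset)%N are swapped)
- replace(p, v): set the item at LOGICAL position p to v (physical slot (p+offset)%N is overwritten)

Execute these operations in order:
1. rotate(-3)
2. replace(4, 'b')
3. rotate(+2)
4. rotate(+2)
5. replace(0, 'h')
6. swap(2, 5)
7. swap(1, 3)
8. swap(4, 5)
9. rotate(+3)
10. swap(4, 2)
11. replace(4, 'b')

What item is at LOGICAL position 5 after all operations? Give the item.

After op 1 (rotate(-3)): offset=3, physical=[A,B,C,D,E,F], logical=[D,E,F,A,B,C]
After op 2 (replace(4, 'b')): offset=3, physical=[A,b,C,D,E,F], logical=[D,E,F,A,b,C]
After op 3 (rotate(+2)): offset=5, physical=[A,b,C,D,E,F], logical=[F,A,b,C,D,E]
After op 4 (rotate(+2)): offset=1, physical=[A,b,C,D,E,F], logical=[b,C,D,E,F,A]
After op 5 (replace(0, 'h')): offset=1, physical=[A,h,C,D,E,F], logical=[h,C,D,E,F,A]
After op 6 (swap(2, 5)): offset=1, physical=[D,h,C,A,E,F], logical=[h,C,A,E,F,D]
After op 7 (swap(1, 3)): offset=1, physical=[D,h,E,A,C,F], logical=[h,E,A,C,F,D]
After op 8 (swap(4, 5)): offset=1, physical=[F,h,E,A,C,D], logical=[h,E,A,C,D,F]
After op 9 (rotate(+3)): offset=4, physical=[F,h,E,A,C,D], logical=[C,D,F,h,E,A]
After op 10 (swap(4, 2)): offset=4, physical=[E,h,F,A,C,D], logical=[C,D,E,h,F,A]
After op 11 (replace(4, 'b')): offset=4, physical=[E,h,b,A,C,D], logical=[C,D,E,h,b,A]

Answer: A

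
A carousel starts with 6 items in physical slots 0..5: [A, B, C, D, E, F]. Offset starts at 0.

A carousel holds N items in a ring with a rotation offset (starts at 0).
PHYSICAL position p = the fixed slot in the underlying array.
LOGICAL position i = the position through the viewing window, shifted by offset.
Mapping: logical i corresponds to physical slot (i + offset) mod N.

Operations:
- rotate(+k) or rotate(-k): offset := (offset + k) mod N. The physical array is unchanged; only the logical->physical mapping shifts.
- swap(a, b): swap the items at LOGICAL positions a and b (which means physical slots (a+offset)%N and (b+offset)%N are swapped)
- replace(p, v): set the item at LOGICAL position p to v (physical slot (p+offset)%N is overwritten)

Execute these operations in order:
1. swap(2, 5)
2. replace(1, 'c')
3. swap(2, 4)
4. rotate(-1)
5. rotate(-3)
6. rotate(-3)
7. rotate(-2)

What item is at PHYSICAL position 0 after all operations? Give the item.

Answer: A

Derivation:
After op 1 (swap(2, 5)): offset=0, physical=[A,B,F,D,E,C], logical=[A,B,F,D,E,C]
After op 2 (replace(1, 'c')): offset=0, physical=[A,c,F,D,E,C], logical=[A,c,F,D,E,C]
After op 3 (swap(2, 4)): offset=0, physical=[A,c,E,D,F,C], logical=[A,c,E,D,F,C]
After op 4 (rotate(-1)): offset=5, physical=[A,c,E,D,F,C], logical=[C,A,c,E,D,F]
After op 5 (rotate(-3)): offset=2, physical=[A,c,E,D,F,C], logical=[E,D,F,C,A,c]
After op 6 (rotate(-3)): offset=5, physical=[A,c,E,D,F,C], logical=[C,A,c,E,D,F]
After op 7 (rotate(-2)): offset=3, physical=[A,c,E,D,F,C], logical=[D,F,C,A,c,E]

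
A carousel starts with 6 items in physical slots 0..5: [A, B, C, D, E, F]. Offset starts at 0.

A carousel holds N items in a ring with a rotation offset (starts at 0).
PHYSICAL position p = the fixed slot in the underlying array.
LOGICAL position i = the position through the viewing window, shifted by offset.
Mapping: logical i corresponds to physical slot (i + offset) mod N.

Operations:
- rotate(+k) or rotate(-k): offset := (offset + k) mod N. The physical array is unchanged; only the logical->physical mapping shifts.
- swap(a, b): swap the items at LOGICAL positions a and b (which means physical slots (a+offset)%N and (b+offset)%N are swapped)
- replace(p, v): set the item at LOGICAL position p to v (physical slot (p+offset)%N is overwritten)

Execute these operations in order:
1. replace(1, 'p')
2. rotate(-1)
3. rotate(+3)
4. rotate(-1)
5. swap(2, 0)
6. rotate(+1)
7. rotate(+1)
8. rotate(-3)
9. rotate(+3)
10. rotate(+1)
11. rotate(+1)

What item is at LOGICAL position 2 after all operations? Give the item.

After op 1 (replace(1, 'p')): offset=0, physical=[A,p,C,D,E,F], logical=[A,p,C,D,E,F]
After op 2 (rotate(-1)): offset=5, physical=[A,p,C,D,E,F], logical=[F,A,p,C,D,E]
After op 3 (rotate(+3)): offset=2, physical=[A,p,C,D,E,F], logical=[C,D,E,F,A,p]
After op 4 (rotate(-1)): offset=1, physical=[A,p,C,D,E,F], logical=[p,C,D,E,F,A]
After op 5 (swap(2, 0)): offset=1, physical=[A,D,C,p,E,F], logical=[D,C,p,E,F,A]
After op 6 (rotate(+1)): offset=2, physical=[A,D,C,p,E,F], logical=[C,p,E,F,A,D]
After op 7 (rotate(+1)): offset=3, physical=[A,D,C,p,E,F], logical=[p,E,F,A,D,C]
After op 8 (rotate(-3)): offset=0, physical=[A,D,C,p,E,F], logical=[A,D,C,p,E,F]
After op 9 (rotate(+3)): offset=3, physical=[A,D,C,p,E,F], logical=[p,E,F,A,D,C]
After op 10 (rotate(+1)): offset=4, physical=[A,D,C,p,E,F], logical=[E,F,A,D,C,p]
After op 11 (rotate(+1)): offset=5, physical=[A,D,C,p,E,F], logical=[F,A,D,C,p,E]

Answer: D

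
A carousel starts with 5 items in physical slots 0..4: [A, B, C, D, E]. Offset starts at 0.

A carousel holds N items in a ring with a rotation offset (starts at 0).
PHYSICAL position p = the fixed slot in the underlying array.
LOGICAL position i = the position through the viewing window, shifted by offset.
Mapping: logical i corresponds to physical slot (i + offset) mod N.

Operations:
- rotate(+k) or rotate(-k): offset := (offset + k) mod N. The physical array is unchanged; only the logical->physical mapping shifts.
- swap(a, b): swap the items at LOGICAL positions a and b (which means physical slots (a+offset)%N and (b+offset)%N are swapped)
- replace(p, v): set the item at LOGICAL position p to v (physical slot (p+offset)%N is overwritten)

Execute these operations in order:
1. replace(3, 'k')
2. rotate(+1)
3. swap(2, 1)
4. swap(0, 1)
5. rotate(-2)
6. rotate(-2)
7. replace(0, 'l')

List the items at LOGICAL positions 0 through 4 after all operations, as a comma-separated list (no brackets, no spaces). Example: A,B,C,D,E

Answer: l,C,E,A,k

Derivation:
After op 1 (replace(3, 'k')): offset=0, physical=[A,B,C,k,E], logical=[A,B,C,k,E]
After op 2 (rotate(+1)): offset=1, physical=[A,B,C,k,E], logical=[B,C,k,E,A]
After op 3 (swap(2, 1)): offset=1, physical=[A,B,k,C,E], logical=[B,k,C,E,A]
After op 4 (swap(0, 1)): offset=1, physical=[A,k,B,C,E], logical=[k,B,C,E,A]
After op 5 (rotate(-2)): offset=4, physical=[A,k,B,C,E], logical=[E,A,k,B,C]
After op 6 (rotate(-2)): offset=2, physical=[A,k,B,C,E], logical=[B,C,E,A,k]
After op 7 (replace(0, 'l')): offset=2, physical=[A,k,l,C,E], logical=[l,C,E,A,k]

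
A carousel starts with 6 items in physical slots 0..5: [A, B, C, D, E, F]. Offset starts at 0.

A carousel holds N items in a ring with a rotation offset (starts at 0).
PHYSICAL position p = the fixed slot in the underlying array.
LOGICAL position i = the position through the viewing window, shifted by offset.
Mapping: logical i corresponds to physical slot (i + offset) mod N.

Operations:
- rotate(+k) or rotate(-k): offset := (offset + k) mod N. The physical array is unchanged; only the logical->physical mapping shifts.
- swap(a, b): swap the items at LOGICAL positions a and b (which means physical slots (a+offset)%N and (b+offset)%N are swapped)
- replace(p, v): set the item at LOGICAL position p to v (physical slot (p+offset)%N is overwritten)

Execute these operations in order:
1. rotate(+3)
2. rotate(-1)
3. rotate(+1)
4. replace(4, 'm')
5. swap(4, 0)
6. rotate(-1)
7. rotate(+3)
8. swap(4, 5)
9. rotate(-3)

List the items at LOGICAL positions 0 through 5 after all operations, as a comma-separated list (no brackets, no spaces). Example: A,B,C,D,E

Answer: C,E,m,F,A,D

Derivation:
After op 1 (rotate(+3)): offset=3, physical=[A,B,C,D,E,F], logical=[D,E,F,A,B,C]
After op 2 (rotate(-1)): offset=2, physical=[A,B,C,D,E,F], logical=[C,D,E,F,A,B]
After op 3 (rotate(+1)): offset=3, physical=[A,B,C,D,E,F], logical=[D,E,F,A,B,C]
After op 4 (replace(4, 'm')): offset=3, physical=[A,m,C,D,E,F], logical=[D,E,F,A,m,C]
After op 5 (swap(4, 0)): offset=3, physical=[A,D,C,m,E,F], logical=[m,E,F,A,D,C]
After op 6 (rotate(-1)): offset=2, physical=[A,D,C,m,E,F], logical=[C,m,E,F,A,D]
After op 7 (rotate(+3)): offset=5, physical=[A,D,C,m,E,F], logical=[F,A,D,C,m,E]
After op 8 (swap(4, 5)): offset=5, physical=[A,D,C,E,m,F], logical=[F,A,D,C,E,m]
After op 9 (rotate(-3)): offset=2, physical=[A,D,C,E,m,F], logical=[C,E,m,F,A,D]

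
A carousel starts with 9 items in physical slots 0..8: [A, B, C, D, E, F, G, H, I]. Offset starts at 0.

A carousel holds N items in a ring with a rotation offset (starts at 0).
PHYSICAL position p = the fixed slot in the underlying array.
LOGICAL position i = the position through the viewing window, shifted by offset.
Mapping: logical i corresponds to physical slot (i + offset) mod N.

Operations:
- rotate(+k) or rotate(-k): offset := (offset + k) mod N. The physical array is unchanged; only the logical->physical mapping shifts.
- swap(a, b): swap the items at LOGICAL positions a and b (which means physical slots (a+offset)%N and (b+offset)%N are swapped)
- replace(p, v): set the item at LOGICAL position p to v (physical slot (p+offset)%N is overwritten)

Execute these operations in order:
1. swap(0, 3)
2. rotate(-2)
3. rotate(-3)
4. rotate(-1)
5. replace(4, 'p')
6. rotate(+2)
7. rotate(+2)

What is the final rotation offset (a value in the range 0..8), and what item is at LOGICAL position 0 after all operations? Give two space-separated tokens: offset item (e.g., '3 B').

Answer: 7 p

Derivation:
After op 1 (swap(0, 3)): offset=0, physical=[D,B,C,A,E,F,G,H,I], logical=[D,B,C,A,E,F,G,H,I]
After op 2 (rotate(-2)): offset=7, physical=[D,B,C,A,E,F,G,H,I], logical=[H,I,D,B,C,A,E,F,G]
After op 3 (rotate(-3)): offset=4, physical=[D,B,C,A,E,F,G,H,I], logical=[E,F,G,H,I,D,B,C,A]
After op 4 (rotate(-1)): offset=3, physical=[D,B,C,A,E,F,G,H,I], logical=[A,E,F,G,H,I,D,B,C]
After op 5 (replace(4, 'p')): offset=3, physical=[D,B,C,A,E,F,G,p,I], logical=[A,E,F,G,p,I,D,B,C]
After op 6 (rotate(+2)): offset=5, physical=[D,B,C,A,E,F,G,p,I], logical=[F,G,p,I,D,B,C,A,E]
After op 7 (rotate(+2)): offset=7, physical=[D,B,C,A,E,F,G,p,I], logical=[p,I,D,B,C,A,E,F,G]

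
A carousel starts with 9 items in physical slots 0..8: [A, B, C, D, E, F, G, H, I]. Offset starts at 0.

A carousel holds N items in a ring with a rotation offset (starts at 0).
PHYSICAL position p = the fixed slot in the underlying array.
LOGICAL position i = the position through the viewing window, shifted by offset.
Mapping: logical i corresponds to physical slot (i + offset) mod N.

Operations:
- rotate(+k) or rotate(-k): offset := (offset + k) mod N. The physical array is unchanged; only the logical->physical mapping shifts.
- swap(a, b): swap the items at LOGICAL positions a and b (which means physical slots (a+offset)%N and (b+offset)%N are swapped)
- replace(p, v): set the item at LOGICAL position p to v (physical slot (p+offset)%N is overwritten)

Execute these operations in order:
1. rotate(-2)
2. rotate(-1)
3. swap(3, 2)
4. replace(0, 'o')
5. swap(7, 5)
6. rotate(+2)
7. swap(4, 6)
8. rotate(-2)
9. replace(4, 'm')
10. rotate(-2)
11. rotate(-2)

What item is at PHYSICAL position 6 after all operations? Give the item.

After op 1 (rotate(-2)): offset=7, physical=[A,B,C,D,E,F,G,H,I], logical=[H,I,A,B,C,D,E,F,G]
After op 2 (rotate(-1)): offset=6, physical=[A,B,C,D,E,F,G,H,I], logical=[G,H,I,A,B,C,D,E,F]
After op 3 (swap(3, 2)): offset=6, physical=[I,B,C,D,E,F,G,H,A], logical=[G,H,A,I,B,C,D,E,F]
After op 4 (replace(0, 'o')): offset=6, physical=[I,B,C,D,E,F,o,H,A], logical=[o,H,A,I,B,C,D,E,F]
After op 5 (swap(7, 5)): offset=6, physical=[I,B,E,D,C,F,o,H,A], logical=[o,H,A,I,B,E,D,C,F]
After op 6 (rotate(+2)): offset=8, physical=[I,B,E,D,C,F,o,H,A], logical=[A,I,B,E,D,C,F,o,H]
After op 7 (swap(4, 6)): offset=8, physical=[I,B,E,F,C,D,o,H,A], logical=[A,I,B,E,F,C,D,o,H]
After op 8 (rotate(-2)): offset=6, physical=[I,B,E,F,C,D,o,H,A], logical=[o,H,A,I,B,E,F,C,D]
After op 9 (replace(4, 'm')): offset=6, physical=[I,m,E,F,C,D,o,H,A], logical=[o,H,A,I,m,E,F,C,D]
After op 10 (rotate(-2)): offset=4, physical=[I,m,E,F,C,D,o,H,A], logical=[C,D,o,H,A,I,m,E,F]
After op 11 (rotate(-2)): offset=2, physical=[I,m,E,F,C,D,o,H,A], logical=[E,F,C,D,o,H,A,I,m]

Answer: o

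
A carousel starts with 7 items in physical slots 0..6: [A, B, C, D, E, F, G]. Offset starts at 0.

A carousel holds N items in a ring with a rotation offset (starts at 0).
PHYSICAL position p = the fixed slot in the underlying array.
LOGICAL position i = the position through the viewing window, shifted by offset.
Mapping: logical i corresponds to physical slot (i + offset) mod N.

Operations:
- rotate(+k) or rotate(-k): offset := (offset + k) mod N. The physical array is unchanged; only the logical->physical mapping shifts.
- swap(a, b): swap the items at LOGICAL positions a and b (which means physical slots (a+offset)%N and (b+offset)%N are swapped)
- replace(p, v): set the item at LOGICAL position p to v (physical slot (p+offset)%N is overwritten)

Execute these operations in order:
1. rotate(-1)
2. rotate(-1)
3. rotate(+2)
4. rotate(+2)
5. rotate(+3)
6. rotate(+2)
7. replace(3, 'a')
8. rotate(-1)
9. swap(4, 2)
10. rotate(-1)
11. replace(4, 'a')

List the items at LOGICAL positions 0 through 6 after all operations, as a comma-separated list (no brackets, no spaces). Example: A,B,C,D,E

Answer: F,G,A,a,a,B,E

Derivation:
After op 1 (rotate(-1)): offset=6, physical=[A,B,C,D,E,F,G], logical=[G,A,B,C,D,E,F]
After op 2 (rotate(-1)): offset=5, physical=[A,B,C,D,E,F,G], logical=[F,G,A,B,C,D,E]
After op 3 (rotate(+2)): offset=0, physical=[A,B,C,D,E,F,G], logical=[A,B,C,D,E,F,G]
After op 4 (rotate(+2)): offset=2, physical=[A,B,C,D,E,F,G], logical=[C,D,E,F,G,A,B]
After op 5 (rotate(+3)): offset=5, physical=[A,B,C,D,E,F,G], logical=[F,G,A,B,C,D,E]
After op 6 (rotate(+2)): offset=0, physical=[A,B,C,D,E,F,G], logical=[A,B,C,D,E,F,G]
After op 7 (replace(3, 'a')): offset=0, physical=[A,B,C,a,E,F,G], logical=[A,B,C,a,E,F,G]
After op 8 (rotate(-1)): offset=6, physical=[A,B,C,a,E,F,G], logical=[G,A,B,C,a,E,F]
After op 9 (swap(4, 2)): offset=6, physical=[A,a,C,B,E,F,G], logical=[G,A,a,C,B,E,F]
After op 10 (rotate(-1)): offset=5, physical=[A,a,C,B,E,F,G], logical=[F,G,A,a,C,B,E]
After op 11 (replace(4, 'a')): offset=5, physical=[A,a,a,B,E,F,G], logical=[F,G,A,a,a,B,E]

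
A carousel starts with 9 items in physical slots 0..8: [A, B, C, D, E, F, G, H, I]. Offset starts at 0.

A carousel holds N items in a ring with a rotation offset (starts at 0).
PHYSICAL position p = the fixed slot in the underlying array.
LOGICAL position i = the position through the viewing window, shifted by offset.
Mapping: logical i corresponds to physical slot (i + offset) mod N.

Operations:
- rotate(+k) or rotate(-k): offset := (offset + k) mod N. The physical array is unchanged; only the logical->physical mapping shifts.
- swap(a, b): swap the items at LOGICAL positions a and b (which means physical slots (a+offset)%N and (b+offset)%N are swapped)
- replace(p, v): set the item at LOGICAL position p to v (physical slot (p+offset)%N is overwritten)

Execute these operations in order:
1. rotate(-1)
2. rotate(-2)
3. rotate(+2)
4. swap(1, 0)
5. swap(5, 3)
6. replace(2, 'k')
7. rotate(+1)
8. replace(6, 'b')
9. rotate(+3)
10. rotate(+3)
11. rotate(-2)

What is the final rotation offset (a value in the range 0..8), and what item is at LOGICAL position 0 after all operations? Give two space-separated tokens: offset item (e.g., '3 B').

Answer: 4 C

Derivation:
After op 1 (rotate(-1)): offset=8, physical=[A,B,C,D,E,F,G,H,I], logical=[I,A,B,C,D,E,F,G,H]
After op 2 (rotate(-2)): offset=6, physical=[A,B,C,D,E,F,G,H,I], logical=[G,H,I,A,B,C,D,E,F]
After op 3 (rotate(+2)): offset=8, physical=[A,B,C,D,E,F,G,H,I], logical=[I,A,B,C,D,E,F,G,H]
After op 4 (swap(1, 0)): offset=8, physical=[I,B,C,D,E,F,G,H,A], logical=[A,I,B,C,D,E,F,G,H]
After op 5 (swap(5, 3)): offset=8, physical=[I,B,E,D,C,F,G,H,A], logical=[A,I,B,E,D,C,F,G,H]
After op 6 (replace(2, 'k')): offset=8, physical=[I,k,E,D,C,F,G,H,A], logical=[A,I,k,E,D,C,F,G,H]
After op 7 (rotate(+1)): offset=0, physical=[I,k,E,D,C,F,G,H,A], logical=[I,k,E,D,C,F,G,H,A]
After op 8 (replace(6, 'b')): offset=0, physical=[I,k,E,D,C,F,b,H,A], logical=[I,k,E,D,C,F,b,H,A]
After op 9 (rotate(+3)): offset=3, physical=[I,k,E,D,C,F,b,H,A], logical=[D,C,F,b,H,A,I,k,E]
After op 10 (rotate(+3)): offset=6, physical=[I,k,E,D,C,F,b,H,A], logical=[b,H,A,I,k,E,D,C,F]
After op 11 (rotate(-2)): offset=4, physical=[I,k,E,D,C,F,b,H,A], logical=[C,F,b,H,A,I,k,E,D]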